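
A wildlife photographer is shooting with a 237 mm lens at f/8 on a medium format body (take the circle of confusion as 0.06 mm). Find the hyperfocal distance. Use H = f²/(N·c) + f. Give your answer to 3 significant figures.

117 m

Hyperfocal distance H = f²/(N·c) + f = 237²/(8 × 0.06) + 237 = 56169/0.48 + 237 ≈ 117255.8 mm ≈ 117 m.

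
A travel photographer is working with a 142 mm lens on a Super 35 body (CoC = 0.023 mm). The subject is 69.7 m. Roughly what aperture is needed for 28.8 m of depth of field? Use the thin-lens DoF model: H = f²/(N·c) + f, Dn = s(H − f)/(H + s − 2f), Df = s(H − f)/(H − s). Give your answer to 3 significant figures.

Write h = H − f = f²/(N·c). The thin-lens limits are Dn = s·h/(h + (s−f)) and Df = s·h/(h − (s−f)), so DoF = Df − Dn = 2·s·(s−f)·h / (h² − (s−f)²).
That is a quadratic in h: DoF·h² − 2·s·(s−f)·h − DoF·(s−f)² = 0 ⇒ h = (s−f)·(s + √(s² + DoF²)) / DoF = 69558 × (69700 + √(69700² + 28800²)) / 28800 = 69558 × (69700 + 75415.7) / 28800 ≈ 350485 mm.
Then N = f²/(c·h) = 142² / (0.023 × 350485) = 20164 / 8061.1 ≈ 2.50.

f/2.50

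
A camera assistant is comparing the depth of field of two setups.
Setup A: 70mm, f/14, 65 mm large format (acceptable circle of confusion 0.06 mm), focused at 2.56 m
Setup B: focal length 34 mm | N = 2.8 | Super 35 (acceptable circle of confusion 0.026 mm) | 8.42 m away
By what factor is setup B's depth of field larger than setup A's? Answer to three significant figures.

Setup A: H = 70²/(14×0.06) + 70 ≈ 5903.3 mm; DoF = Df − Dn = 4466.6 − 1794.2 ≈ 2672.4 mm.
Setup B: H = 34²/(2.8×0.026) + 34 ≈ 15913.1 mm; DoF = Df − Dn = 17843 − 5510 ≈ 12333 mm.
Ratio = 12333 / 2672.4 ≈ 4.61.

4.61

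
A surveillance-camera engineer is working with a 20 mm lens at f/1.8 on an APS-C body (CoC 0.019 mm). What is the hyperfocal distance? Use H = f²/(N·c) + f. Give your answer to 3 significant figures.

11.7 m

Hyperfocal distance H = f²/(N·c) + f = 20²/(1.8 × 0.019) + 20 = 400/0.0342 + 20 ≈ 11715.9 mm ≈ 11.7 m.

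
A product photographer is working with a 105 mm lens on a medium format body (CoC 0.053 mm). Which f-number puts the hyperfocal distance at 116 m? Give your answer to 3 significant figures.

f/1.79

Rearrange H = f²/(N·c) + f for N: N = f² / ((H − f)·c).
N = 105² / ((116000 − 105) × 0.053) = 11025 / 6142 ≈ 1.79.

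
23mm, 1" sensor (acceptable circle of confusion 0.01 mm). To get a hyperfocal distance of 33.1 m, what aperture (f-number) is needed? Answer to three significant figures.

Rearrange H = f²/(N·c) + f for N: N = f² / ((H − f)·c).
N = 23² / ((33100 − 23) × 0.01) = 529 / 330.8 ≈ 1.60.

f/1.60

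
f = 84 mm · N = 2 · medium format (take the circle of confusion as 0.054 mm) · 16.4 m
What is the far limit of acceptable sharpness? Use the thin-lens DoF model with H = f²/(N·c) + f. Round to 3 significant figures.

21.9 m

Hyperfocal distance H = f²/(N·c) + f = 84²/(2 × 0.054) + 84 = 7056/0.108 + 84 ≈ 65417.3 mm ≈ 65.42 m.
Far limit Df = s·(H − f)/(H − s) = 16400 × (65417.3 − 84) / (65417.3 − 16400) = 16400 × 65333.3 / 49017.3 ≈ 21859 mm ≈ 21.9 m.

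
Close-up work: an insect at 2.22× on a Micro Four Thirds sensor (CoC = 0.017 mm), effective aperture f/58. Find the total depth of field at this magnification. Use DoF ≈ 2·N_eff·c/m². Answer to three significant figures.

0.400 mm

At magnification m, DoF ≈ 2·N_eff·c/m² = 2 × 58 × 0.017 / 2.22² = 1.972 / 4.928 ≈ 0.4 mm.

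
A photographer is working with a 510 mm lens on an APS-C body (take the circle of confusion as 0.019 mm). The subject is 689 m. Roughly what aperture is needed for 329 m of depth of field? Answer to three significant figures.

f/4.50

Write h = H − f = f²/(N·c). The thin-lens limits are Dn = s·h/(h + (s−f)) and Df = s·h/(h − (s−f)), so DoF = Df − Dn = 2·s·(s−f)·h / (h² − (s−f)²).
That is a quadratic in h: DoF·h² − 2·s·(s−f)·h − DoF·(s−f)² = 0 ⇒ h = (s−f)·(s + √(s² + DoF²)) / DoF = 688490 × (689000 + √(689000² + 329000²)) / 329000 = 688490 × (689000 + 763519) / 329000 ≈ 3039651 mm.
Then N = f²/(c·h) = 510² / (0.019 × 3039651) = 260100 / 57753 ≈ 4.50.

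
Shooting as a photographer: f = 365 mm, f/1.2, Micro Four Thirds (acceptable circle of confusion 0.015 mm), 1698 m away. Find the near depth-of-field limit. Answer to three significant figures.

1380 m

Hyperfocal distance H = f²/(N·c) + f = 365²/(1.2 × 0.015) + 365 = 133225/0.018 + 365 ≈ 7401753.9 mm ≈ 7402 m.
Near limit Dn = s·(H − f)/(H + s − 2f) = 1698000 × (7401753.9 − 365) / (7401753.9 + 1698000 − 2 × 365) = 1698000 × 7401388.9 / 9099023.9 ≈ 1381199 mm ≈ 1380 m.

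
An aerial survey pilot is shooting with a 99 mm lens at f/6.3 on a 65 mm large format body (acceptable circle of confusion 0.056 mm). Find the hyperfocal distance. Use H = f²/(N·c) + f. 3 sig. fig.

27.9 m

Hyperfocal distance H = f²/(N·c) + f = 99²/(6.3 × 0.056) + 99 = 9801/0.3528 + 99 ≈ 27879.6 mm ≈ 27.9 m.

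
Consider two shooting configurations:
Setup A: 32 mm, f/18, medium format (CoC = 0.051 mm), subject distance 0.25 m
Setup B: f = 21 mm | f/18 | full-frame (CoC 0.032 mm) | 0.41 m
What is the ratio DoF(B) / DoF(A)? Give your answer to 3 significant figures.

Setup A: H = 32²/(18×0.051) + 32 ≈ 1147.5 mm; DoF = Df − Dn = 310.73 − 209.13 ≈ 101.60 mm.
Setup B: H = 21²/(18×0.032) + 21 ≈ 786.6 mm; DoF = Df − Dn = 833.47 − 271.87 ≈ 561.60 mm.
Ratio = 561.60 / 101.60 ≈ 5.53.

5.53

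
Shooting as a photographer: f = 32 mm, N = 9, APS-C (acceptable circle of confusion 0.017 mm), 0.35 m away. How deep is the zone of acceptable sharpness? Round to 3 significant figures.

33.3 mm

Hyperfocal distance H = f²/(N·c) + f = 32²/(9 × 0.017) + 32 = 1024/0.153 + 32 ≈ 6724.8 mm ≈ 6.725 m.
Near limit Dn = s·(H − f)/(H + s − 2f) = 350 × (6724.8 − 32) / (6724.8 + 350 − 2 × 32) = 350 × 6692.8 / 7010.8 ≈ 334.125 mm.
Far limit Df = s·(H − f)/(H − s) = 350 × (6724.8 − 32) / (6724.8 − 350) = 350 × 6692.8 / 6374.8 ≈ 367.459 mm.
Depth of field = Df − Dn = 367.459 − 334.125 ≈ 33.334 mm.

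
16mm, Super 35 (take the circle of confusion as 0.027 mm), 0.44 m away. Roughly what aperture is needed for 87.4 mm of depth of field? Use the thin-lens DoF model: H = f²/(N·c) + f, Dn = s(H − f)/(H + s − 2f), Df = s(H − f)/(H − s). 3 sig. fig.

Write h = H − f = f²/(N·c). The thin-lens limits are Dn = s·h/(h + (s−f)) and Df = s·h/(h − (s−f)), so DoF = Df − Dn = 2·s·(s−f)·h / (h² − (s−f)²).
That is a quadratic in h: DoF·h² − 2·s·(s−f)·h − DoF·(s−f)² = 0 ⇒ h = (s−f)·(s + √(s² + DoF²)) / DoF = 424 × (440 + √(440² + 87.4²)) / 87.4 = 424 × (440 + 448.596) / 87.4 ≈ 4310.8 mm.
Then N = f²/(c·h) = 16² / (0.027 × 4310.8) = 256 / 116.39 ≈ 2.20.

f/2.20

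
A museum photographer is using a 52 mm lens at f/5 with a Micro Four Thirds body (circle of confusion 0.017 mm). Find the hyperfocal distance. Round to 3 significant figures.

31.9 m

Hyperfocal distance H = f²/(N·c) + f = 52²/(5 × 0.017) + 52 = 2704/0.085 + 52 ≈ 31863.8 mm ≈ 31.9 m.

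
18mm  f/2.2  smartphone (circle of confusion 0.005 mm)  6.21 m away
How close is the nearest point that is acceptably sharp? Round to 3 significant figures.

Hyperfocal distance H = f²/(N·c) + f = 18²/(2.2 × 0.005) + 18 = 324/0.011 + 18 ≈ 29472.5 mm ≈ 29.47 m.
Near limit Dn = s·(H − f)/(H + s − 2f) = 6210 × (29472.5 − 18) / (29472.5 + 6210 − 2 × 18) = 6210 × 29454.5 / 35646.5 ≈ 5131.3 mm ≈ 5.13 m.

5.13 m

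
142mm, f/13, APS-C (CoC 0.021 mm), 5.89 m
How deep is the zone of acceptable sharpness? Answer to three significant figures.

0.922 m

Hyperfocal distance H = f²/(N·c) + f = 142²/(13 × 0.021) + 142 = 20164/0.273 + 142 ≈ 74002.8 mm ≈ 74.00 m.
Near limit Dn = s·(H − f)/(H + s − 2f) = 5890 × (74002.8 − 142) / (74002.8 + 5890 − 2 × 142) = 5890 × 73860.8 / 79608.8 ≈ 5464.72 mm.
Far limit Df = s·(H − f)/(H − s) = 5890 × (74002.8 − 142) / (74002.8 − 5890) = 5890 × 73860.8 / 68112.8 ≈ 6387.05 mm.
Depth of field = Df − Dn = 6387.05 − 5464.72 ≈ 922.33 mm ≈ 0.922 m.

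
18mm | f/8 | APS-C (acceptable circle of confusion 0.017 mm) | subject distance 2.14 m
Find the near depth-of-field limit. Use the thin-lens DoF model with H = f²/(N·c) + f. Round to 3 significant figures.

Hyperfocal distance H = f²/(N·c) + f = 18²/(8 × 0.017) + 18 = 324/0.136 + 18 ≈ 2400.4 mm ≈ 2.400 m.
Near limit Dn = s·(H − f)/(H + s − 2f) = 2140 × (2400.4 − 18) / (2400.4 + 2140 − 2 × 18) = 2140 × 2382.4 / 4504.4 ≈ 1131.8 mm ≈ 1.13 m.

1.13 m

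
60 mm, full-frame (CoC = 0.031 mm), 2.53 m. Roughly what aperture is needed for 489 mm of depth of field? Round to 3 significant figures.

f/4.50

Write h = H − f = f²/(N·c). The thin-lens limits are Dn = s·h/(h + (s−f)) and Df = s·h/(h − (s−f)), so DoF = Df − Dn = 2·s·(s−f)·h / (h² − (s−f)²).
That is a quadratic in h: DoF·h² − 2·s·(s−f)·h − DoF·(s−f)² = 0 ⇒ h = (s−f)·(s + √(s² + DoF²)) / DoF = 2470 × (2530 + √(2530² + 489²)) / 489 = 2470 × (2530 + 2576.82) / 489 ≈ 25795 mm.
Then N = f²/(c·h) = 60² / (0.031 × 25795) = 3600 / 799.65 ≈ 4.50.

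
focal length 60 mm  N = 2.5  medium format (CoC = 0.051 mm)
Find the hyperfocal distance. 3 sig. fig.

28.3 m

Hyperfocal distance H = f²/(N·c) + f = 60²/(2.5 × 0.051) + 60 = 3600/0.1275 + 60 ≈ 28295.3 mm ≈ 28.3 m.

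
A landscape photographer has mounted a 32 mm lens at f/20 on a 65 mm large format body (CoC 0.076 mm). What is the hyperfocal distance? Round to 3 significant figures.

Hyperfocal distance H = f²/(N·c) + f = 32²/(20 × 0.076) + 32 = 1024/1.52 + 32 ≈ 705.7 mm ≈ 0.706 m.

0.706 m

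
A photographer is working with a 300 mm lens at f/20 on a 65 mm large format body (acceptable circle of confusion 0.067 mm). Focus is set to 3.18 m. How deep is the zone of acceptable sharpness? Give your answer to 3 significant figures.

273 mm

Hyperfocal distance H = f²/(N·c) + f = 300²/(20 × 0.067) + 300 = 90000/1.34 + 300 ≈ 67464.2 mm ≈ 67.46 m.
Near limit Dn = s·(H − f)/(H + s − 2f) = 3180 × (67464.2 − 300) / (67464.2 + 3180 − 2 × 300) = 3180 × 67164.2 / 70044.2 ≈ 3049.25 mm.
Far limit Df = s·(H − f)/(H − s) = 3180 × (67464.2 − 300) / (67464.2 − 3180) = 3180 × 67164.2 / 64284.2 ≈ 3322.47 mm.
Depth of field = Df − Dn = 3322.47 − 3049.25 ≈ 273.22 mm.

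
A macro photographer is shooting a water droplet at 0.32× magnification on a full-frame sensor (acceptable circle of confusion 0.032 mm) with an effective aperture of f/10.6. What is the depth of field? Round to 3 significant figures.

At magnification m, DoF ≈ 2·N_eff·c/m² = 2 × 10.6 × 0.032 / 0.32² = 0.6784 / 0.1024 ≈ 6.62 mm.

6.62 mm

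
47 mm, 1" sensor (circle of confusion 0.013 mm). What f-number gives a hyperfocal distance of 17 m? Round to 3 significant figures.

f/10

Rearrange H = f²/(N·c) + f for N: N = f² / ((H − f)·c).
N = 47² / ((17000 − 47) × 0.013) = 2209 / 220.4 ≈ 10.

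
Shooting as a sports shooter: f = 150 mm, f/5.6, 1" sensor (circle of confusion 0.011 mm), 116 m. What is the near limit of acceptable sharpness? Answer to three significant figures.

88.1 m

Hyperfocal distance H = f²/(N·c) + f = 150²/(5.6 × 0.011) + 150 = 22500/0.0616 + 150 ≈ 365409.7 mm ≈ 365.4 m.
Near limit Dn = s·(H − f)/(H + s − 2f) = 116000 × (365409.7 − 150) / (365409.7 + 116000 − 2 × 150) = 116000 × 365259.7 / 481109.7 ≈ 88067 mm ≈ 88.1 m.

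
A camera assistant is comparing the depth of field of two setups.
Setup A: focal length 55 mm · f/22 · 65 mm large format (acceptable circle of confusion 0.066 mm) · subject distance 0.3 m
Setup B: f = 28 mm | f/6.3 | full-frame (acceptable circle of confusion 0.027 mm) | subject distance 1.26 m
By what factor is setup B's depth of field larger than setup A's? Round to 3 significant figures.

Setup A: H = 55²/(22×0.066) + 55 ≈ 2138.3 mm; DoF = Df − Dn = 339.982 − 268.432 ≈ 71.550 mm.
Setup B: H = 28²/(6.3×0.027) + 28 ≈ 4637.1 mm; DoF = Df − Dn = 1719.67 − 994.24 ≈ 725.43 mm.
Ratio = 725.43 / 71.550 ≈ 10.1.

10.1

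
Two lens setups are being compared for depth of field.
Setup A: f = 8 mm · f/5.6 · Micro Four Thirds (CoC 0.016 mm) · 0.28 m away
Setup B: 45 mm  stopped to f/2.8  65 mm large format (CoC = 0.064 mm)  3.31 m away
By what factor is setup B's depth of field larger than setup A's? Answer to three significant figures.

8.37

Setup A: H = 8²/(5.6×0.016) + 8 ≈ 722.3 mm; DoF = Df − Dn = 452.20 − 202.78 ≈ 249.42 mm.
Setup B: H = 45²/(2.8×0.064) + 45 ≈ 11345.2 mm; DoF = Df − Dn = 4655.0 − 2568.0 ≈ 2087.0 mm.
Ratio = 2087.0 / 249.42 ≈ 8.37.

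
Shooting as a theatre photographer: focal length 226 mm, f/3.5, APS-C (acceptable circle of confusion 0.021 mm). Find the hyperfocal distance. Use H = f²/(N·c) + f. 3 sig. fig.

695 m

Hyperfocal distance H = f²/(N·c) + f = 226²/(3.5 × 0.021) + 226 = 51076/0.0735 + 226 ≈ 695137.6 mm ≈ 695 m.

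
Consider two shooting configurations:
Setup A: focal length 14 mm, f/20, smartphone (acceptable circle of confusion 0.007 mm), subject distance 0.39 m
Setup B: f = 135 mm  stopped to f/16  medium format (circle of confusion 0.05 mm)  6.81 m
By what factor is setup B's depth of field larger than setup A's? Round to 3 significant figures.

Setup A: H = 14²/(20×0.007) + 14 ≈ 1414.0 mm; DoF = Df − Dn = 533.20 − 307.43 ≈ 225.77 mm.
Setup B: H = 135²/(16×0.05) + 135 ≈ 22916.2 mm; DoF = Df − Dn = 9632.3 − 5266.8 ≈ 4365.5 mm.
Ratio = 4365.5 / 225.77 ≈ 19.3.

19.3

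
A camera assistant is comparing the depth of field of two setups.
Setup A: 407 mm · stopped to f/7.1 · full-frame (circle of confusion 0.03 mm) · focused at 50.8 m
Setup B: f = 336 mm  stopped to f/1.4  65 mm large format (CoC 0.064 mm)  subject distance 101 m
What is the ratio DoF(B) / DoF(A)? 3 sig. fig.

2.46

Setup A: H = 407²/(7.1×0.03) + 407 ≈ 778101.8 mm; DoF = Df − Dn = 54319.8 − 47708.6 ≈ 6611.2 mm.
Setup B: H = 336²/(1.4×0.064) + 336 ≈ 1260336.0 mm; DoF = Df − Dn = 109770 − 93528 ≈ 16242 mm.
Ratio = 16242 / 6611.2 ≈ 2.46.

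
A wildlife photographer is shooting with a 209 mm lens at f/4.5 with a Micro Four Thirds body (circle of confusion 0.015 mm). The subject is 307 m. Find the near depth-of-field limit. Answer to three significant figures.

208 m

Hyperfocal distance H = f²/(N·c) + f = 209²/(4.5 × 0.015) + 209 = 43681/0.0675 + 209 ≈ 647334.9 mm ≈ 647.3 m.
Near limit Dn = s·(H − f)/(H + s − 2f) = 307000 × (647334.9 − 209) / (647334.9 + 307000 − 2 × 209) = 307000 × 647125.9 / 953916.9 ≈ 208265 mm ≈ 208 m.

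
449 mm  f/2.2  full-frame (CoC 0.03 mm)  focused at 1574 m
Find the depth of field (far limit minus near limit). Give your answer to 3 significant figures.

2210 m

Hyperfocal distance H = f²/(N·c) + f = 449²/(2.2 × 0.03) + 449 = 201601/0.066 + 449 ≈ 3055009.6 mm ≈ 3055 m.
Near limit Dn = s·(H − f)/(H + s − 2f) = 1574000 × (3055009.6 − 449) / (3055009.6 + 1574000 − 2 × 449) = 1574000 × 3054560.6 / 4628111.6 ≈ 1038842 mm.
Far limit Df = s·(H − f)/(H − s) = 1574000 × (3055009.6 − 449) / (3055009.6 − 1574000) = 1574000 × 3054560.6 / 1481009.6 ≈ 3246352 mm.
Depth of field = Df − Dn = 3246352 − 1038842 ≈ 2207510 mm ≈ 2210 m.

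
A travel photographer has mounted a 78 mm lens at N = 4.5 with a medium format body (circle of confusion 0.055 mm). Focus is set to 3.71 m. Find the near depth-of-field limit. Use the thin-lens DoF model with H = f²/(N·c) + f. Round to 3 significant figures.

3.23 m

Hyperfocal distance H = f²/(N·c) + f = 78²/(4.5 × 0.055) + 78 = 6084/0.2475 + 78 ≈ 24659.8 mm ≈ 24.66 m.
Near limit Dn = s·(H − f)/(H + s − 2f) = 3710 × (24659.8 − 78) / (24659.8 + 3710 − 2 × 78) = 3710 × 24581.8 / 28213.8 ≈ 3232.4 mm ≈ 3.23 m.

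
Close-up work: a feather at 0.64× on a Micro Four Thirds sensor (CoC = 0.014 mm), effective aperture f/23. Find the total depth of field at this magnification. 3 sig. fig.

1.57 mm

At magnification m, DoF ≈ 2·N_eff·c/m² = 2 × 23 × 0.014 / 0.64² = 0.644 / 0.4096 ≈ 1.57 mm.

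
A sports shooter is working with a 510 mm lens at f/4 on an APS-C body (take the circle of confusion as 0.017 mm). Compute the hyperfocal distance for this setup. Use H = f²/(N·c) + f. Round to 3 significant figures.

Hyperfocal distance H = f²/(N·c) + f = 510²/(4 × 0.017) + 510 = 260100/0.068 + 510 ≈ 3825510.0 mm ≈ 3830 m.

3830 m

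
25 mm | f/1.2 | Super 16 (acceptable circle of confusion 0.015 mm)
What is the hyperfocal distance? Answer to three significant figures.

34.7 m

Hyperfocal distance H = f²/(N·c) + f = 25²/(1.2 × 0.015) + 25 = 625/0.018 + 25 ≈ 34747.2 mm ≈ 34.7 m.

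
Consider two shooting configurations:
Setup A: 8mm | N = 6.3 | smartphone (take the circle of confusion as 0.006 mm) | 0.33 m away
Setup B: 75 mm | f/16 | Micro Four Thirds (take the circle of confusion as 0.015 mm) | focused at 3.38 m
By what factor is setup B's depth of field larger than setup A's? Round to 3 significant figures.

7.47

Setup A: H = 8²/(6.3×0.006) + 8 ≈ 1701.1 mm; DoF = Df − Dn = 407.50 − 277.27 ≈ 130.23 mm.
Setup B: H = 75²/(16×0.015) + 75 ≈ 23512.5 mm; DoF = Df − Dn = 3934.87 − 2962.28 ≈ 972.59 mm.
Ratio = 972.59 / 130.23 ≈ 7.47.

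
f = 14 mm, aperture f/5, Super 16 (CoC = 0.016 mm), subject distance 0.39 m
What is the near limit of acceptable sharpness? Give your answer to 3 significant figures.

Hyperfocal distance H = f²/(N·c) + f = 14²/(5 × 0.016) + 14 = 196/0.08 + 14 ≈ 2464.0 mm ≈ 2.464 m.
Near limit Dn = s·(H − f)/(H + s − 2f) = 390 × (2464.0 − 14) / (2464.0 + 390 − 2 × 14) = 390 × 2450.0 / 2826.0 ≈ 338.11 mm.

338 mm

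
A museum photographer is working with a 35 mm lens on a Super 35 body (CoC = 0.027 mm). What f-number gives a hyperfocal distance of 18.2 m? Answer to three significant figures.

Rearrange H = f²/(N·c) + f for N: N = f² / ((H − f)·c).
N = 35² / ((18200 − 35) × 0.027) = 1225 / 490.5 ≈ 2.50.

f/2.50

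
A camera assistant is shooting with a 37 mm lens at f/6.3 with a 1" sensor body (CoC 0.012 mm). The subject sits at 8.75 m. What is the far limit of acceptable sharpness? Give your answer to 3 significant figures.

Hyperfocal distance H = f²/(N·c) + f = 37²/(6.3 × 0.012) + 37 = 1369/0.0756 + 37 ≈ 18145.5 mm ≈ 18.15 m.
Far limit Df = s·(H − f)/(H − s) = 8750 × (18145.5 − 37) / (18145.5 − 8750) = 8750 × 18108.5 / 9395.5 ≈ 16864 mm ≈ 16.9 m.

16.9 m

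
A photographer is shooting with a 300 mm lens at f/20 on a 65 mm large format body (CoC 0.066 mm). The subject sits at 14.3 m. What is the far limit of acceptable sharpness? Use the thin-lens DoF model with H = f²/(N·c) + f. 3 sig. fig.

Hyperfocal distance H = f²/(N·c) + f = 300²/(20 × 0.066) + 300 = 90000/1.32 + 300 ≈ 68481.8 mm ≈ 68.48 m.
Far limit Df = s·(H − f)/(H − s) = 14300 × (68481.8 − 300) / (68481.8 − 14300) = 14300 × 68181.8 / 54181.8 ≈ 17995 mm ≈ 18.0 m.

18.0 m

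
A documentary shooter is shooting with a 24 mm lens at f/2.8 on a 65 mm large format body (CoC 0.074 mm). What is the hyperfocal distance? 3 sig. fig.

Hyperfocal distance H = f²/(N·c) + f = 24²/(2.8 × 0.074) + 24 = 576/0.2072 + 24 ≈ 2803.9 mm ≈ 2.80 m.

2.80 m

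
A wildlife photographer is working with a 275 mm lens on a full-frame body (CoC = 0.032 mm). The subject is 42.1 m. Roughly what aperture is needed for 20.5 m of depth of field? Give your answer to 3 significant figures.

Write h = H − f = f²/(N·c). The thin-lens limits are Dn = s·h/(h + (s−f)) and Df = s·h/(h − (s−f)), so DoF = Df − Dn = 2·s·(s−f)·h / (h² − (s−f)²).
That is a quadratic in h: DoF·h² − 2·s·(s−f)·h − DoF·(s−f)² = 0 ⇒ h = (s−f)·(s + √(s² + DoF²)) / DoF = 41825 × (42100 + √(42100² + 20500²)) / 20500 = 41825 × (42100 + 46825.8) / 20500 ≈ 181430 mm.
Then N = f²/(c·h) = 275² / (0.032 × 181430) = 75625 / 5805.8 ≈ 13.

f/13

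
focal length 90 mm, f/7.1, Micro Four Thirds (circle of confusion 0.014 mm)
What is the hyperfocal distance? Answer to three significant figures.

81.6 m

Hyperfocal distance H = f²/(N·c) + f = 90²/(7.1 × 0.014) + 90 = 8100/0.0994 + 90 ≈ 81578.9 mm ≈ 81.6 m.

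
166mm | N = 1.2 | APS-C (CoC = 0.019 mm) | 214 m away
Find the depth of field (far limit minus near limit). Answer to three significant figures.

78.2 m

Hyperfocal distance H = f²/(N·c) + f = 166²/(1.2 × 0.019) + 166 = 27556/0.0228 + 166 ≈ 1208762.5 mm ≈ 1209 m.
Near limit Dn = s·(H − f)/(H + s − 2f) = 214000 × (1208762.5 − 166) / (1208762.5 + 214000 − 2 × 166) = 214000 × 1208596.5 / 1422430.5 ≈ 181829 mm.
Far limit Df = s·(H − f)/(H − s) = 214000 × (1208762.5 − 166) / (1208762.5 − 214000) = 214000 × 1208596.5 / 994762.5 ≈ 260001 mm.
Depth of field = Df − Dn = 260001 − 181829 ≈ 78172 mm ≈ 78.2 m.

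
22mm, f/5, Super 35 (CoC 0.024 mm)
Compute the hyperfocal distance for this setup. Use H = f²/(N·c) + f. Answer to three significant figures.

4.06 m

Hyperfocal distance H = f²/(N·c) + f = 22²/(5 × 0.024) + 22 = 484/0.12 + 22 ≈ 4055.3 mm ≈ 4.06 m.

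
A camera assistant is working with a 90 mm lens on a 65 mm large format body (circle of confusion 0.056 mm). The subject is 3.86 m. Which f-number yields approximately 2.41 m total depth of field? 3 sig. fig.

Write h = H − f = f²/(N·c). The thin-lens limits are Dn = s·h/(h + (s−f)) and Df = s·h/(h − (s−f)), so DoF = Df − Dn = 2·s·(s−f)·h / (h² − (s−f)²).
That is a quadratic in h: DoF·h² − 2·s·(s−f)·h − DoF·(s−f)² = 0 ⇒ h = (s−f)·(s + √(s² + DoF²)) / DoF = 3770 × (3860 + √(3860² + 2410²)) / 2410 = 3770 × (3860 + 4550.57) / 2410 ≈ 13157 mm.
Then N = f²/(c·h) = 90² / (0.056 × 13157) = 8100 / 736.78 ≈ 11.

f/11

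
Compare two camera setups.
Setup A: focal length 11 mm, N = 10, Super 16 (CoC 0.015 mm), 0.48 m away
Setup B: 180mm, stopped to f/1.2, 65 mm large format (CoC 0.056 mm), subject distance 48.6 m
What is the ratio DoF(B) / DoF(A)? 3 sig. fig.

Setup A: H = 11²/(10×0.015) + 11 ≈ 817.7 mm; DoF = Df − Dn = 1146.69 − 303.53 ≈ 843.16 mm.
Setup B: H = 180²/(1.2×0.056) + 180 ≈ 482322.9 mm; DoF = Df − Dn = 54025.6 − 44164.7 ≈ 9860.9 mm.
Ratio = 9860.9 / 843.16 ≈ 11.7.

11.7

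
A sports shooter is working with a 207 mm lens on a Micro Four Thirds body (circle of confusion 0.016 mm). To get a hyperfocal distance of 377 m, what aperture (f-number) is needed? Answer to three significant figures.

f/7.11

Rearrange H = f²/(N·c) + f for N: N = f² / ((H − f)·c).
N = 207² / ((377000 − 207) × 0.016) = 42849 / 6029 ≈ 7.11.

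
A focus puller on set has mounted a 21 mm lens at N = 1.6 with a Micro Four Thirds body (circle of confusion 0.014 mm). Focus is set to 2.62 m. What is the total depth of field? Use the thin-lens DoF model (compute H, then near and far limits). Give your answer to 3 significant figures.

Hyperfocal distance H = f²/(N·c) + f = 21²/(1.6 × 0.014) + 21 = 441/0.0224 + 21 ≈ 19708.5 mm ≈ 19.71 m.
Near limit Dn = s·(H − f)/(H + s − 2f) = 2620 × (19708.5 − 21) / (19708.5 + 2620 − 2 × 21) = 2620 × 19687.5 / 22286.5 ≈ 2314.46 mm.
Far limit Df = s·(H − f)/(H − s) = 2620 × (19708.5 − 21) / (19708.5 − 2620) = 2620 × 19687.5 / 17088.5 ≈ 3018.48 mm.
Depth of field = Df − Dn = 3018.48 − 2314.46 ≈ 704.02 mm ≈ 0.704 m.

0.704 m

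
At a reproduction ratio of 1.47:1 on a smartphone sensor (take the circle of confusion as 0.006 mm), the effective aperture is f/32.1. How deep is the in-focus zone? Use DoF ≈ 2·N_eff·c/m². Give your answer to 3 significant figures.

0.178 mm

At magnification m, DoF ≈ 2·N_eff·c/m² = 2 × 32.1 × 0.006 / 1.47² = 0.3852 / 2.161 ≈ 0.178 mm.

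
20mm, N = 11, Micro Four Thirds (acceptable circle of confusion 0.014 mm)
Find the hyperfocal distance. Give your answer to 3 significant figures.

Hyperfocal distance H = f²/(N·c) + f = 20²/(11 × 0.014) + 20 = 400/0.154 + 20 ≈ 2617.4 mm ≈ 2.62 m.

2.62 m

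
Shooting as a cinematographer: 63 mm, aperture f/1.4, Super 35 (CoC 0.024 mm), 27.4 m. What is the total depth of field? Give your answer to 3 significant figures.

13.4 m

Hyperfocal distance H = f²/(N·c) + f = 63²/(1.4 × 0.024) + 63 = 3969/0.0336 + 63 ≈ 118188.0 mm ≈ 118.2 m.
Near limit Dn = s·(H − f)/(H + s − 2f) = 27400 × (118188.0 − 63) / (118188.0 + 27400 − 2 × 63) = 27400 × 118125.0 / 145462.0 ≈ 22251 mm.
Far limit Df = s·(H − f)/(H − s) = 27400 × (118188.0 − 63) / (118188.0 − 27400) = 27400 × 118125.0 / 90788.0 ≈ 35650 mm.
Depth of field = Df − Dn = 35650 − 22251 ≈ 13399 mm ≈ 13.4 m.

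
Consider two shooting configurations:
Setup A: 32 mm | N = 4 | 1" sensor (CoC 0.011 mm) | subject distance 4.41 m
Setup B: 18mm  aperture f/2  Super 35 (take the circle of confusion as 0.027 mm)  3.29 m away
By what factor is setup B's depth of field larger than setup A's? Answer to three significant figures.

Setup A: H = 32²/(4×0.011) + 32 ≈ 23304.7 mm; DoF = Df − Dn = 5431.8 − 3711.8 ≈ 1720.0 mm.
Setup B: H = 18²/(2×0.027) + 18 ≈ 6018.0 mm; DoF = Df − Dn = 7236.1 − 2129.0 ≈ 5107.1 mm.
Ratio = 5107.1 / 1720.0 ≈ 2.97.

2.97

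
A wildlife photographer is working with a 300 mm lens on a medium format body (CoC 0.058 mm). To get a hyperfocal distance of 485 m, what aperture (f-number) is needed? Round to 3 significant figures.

Rearrange H = f²/(N·c) + f for N: N = f² / ((H − f)·c).
N = 300² / ((485000 − 300) × 0.058) = 90000 / 28113 ≈ 3.20.

f/3.20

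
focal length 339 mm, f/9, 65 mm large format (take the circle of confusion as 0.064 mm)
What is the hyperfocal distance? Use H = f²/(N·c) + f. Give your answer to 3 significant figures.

Hyperfocal distance H = f²/(N·c) + f = 339²/(9 × 0.064) + 339 = 114921/0.576 + 339 ≈ 199854.6 mm ≈ 200 m.

200 m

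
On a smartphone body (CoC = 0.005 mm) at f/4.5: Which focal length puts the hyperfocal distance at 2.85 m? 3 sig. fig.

From H = f²/(N·c) + f, with f ≪ H: f ≈ √(H·N·c) = √(2850 × 4.5 × 0.005) = √64.125 ≈ 8.008 mm.
Exact: f² + N·c·f − N·c·H = 0 ⇒ f = (−N·c + √((N·c)² + 4·N·c·H))/2 = (−0.0225 + √256.50)/2 ≈ 7.9966 mm ≈ 8.00 mm.

8.00 mm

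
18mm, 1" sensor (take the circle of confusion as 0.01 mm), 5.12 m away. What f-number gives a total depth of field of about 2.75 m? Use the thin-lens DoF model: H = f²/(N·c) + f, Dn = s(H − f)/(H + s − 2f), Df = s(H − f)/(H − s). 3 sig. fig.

f/1.60

Write h = H − f = f²/(N·c). The thin-lens limits are Dn = s·h/(h + (s−f)) and Df = s·h/(h − (s−f)), so DoF = Df − Dn = 2·s·(s−f)·h / (h² − (s−f)²).
That is a quadratic in h: DoF·h² − 2·s·(s−f)·h − DoF·(s−f)² = 0 ⇒ h = (s−f)·(s + √(s² + DoF²)) / DoF = 5102 × (5120 + √(5120² + 2750²)) / 2750 = 5102 × (5120 + 5811.79) / 2750 ≈ 20281 mm.
Then N = f²/(c·h) = 18² / (0.01 × 20281) = 324 / 202.81 ≈ 1.60.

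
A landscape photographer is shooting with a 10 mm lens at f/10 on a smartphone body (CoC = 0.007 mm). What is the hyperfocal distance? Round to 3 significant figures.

Hyperfocal distance H = f²/(N·c) + f = 10²/(10 × 0.007) + 10 = 100/0.07 + 10 ≈ 1438.6 mm ≈ 1.44 m.

1.44 m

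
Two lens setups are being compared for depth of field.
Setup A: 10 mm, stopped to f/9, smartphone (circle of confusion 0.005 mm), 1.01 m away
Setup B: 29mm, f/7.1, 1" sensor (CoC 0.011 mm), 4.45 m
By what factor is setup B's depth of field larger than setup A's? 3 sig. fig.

Setup A: H = 10²/(9×0.005) + 10 ≈ 2232.2 mm; DoF = Df − Dn = 1836.4 − 696.6 ≈ 1139.8 mm.
Setup B: H = 29²/(7.1×0.011) + 29 ≈ 10797.2 mm; DoF = Df − Dn = 7549.5 − 3154.8 ≈ 4394.7 mm.
Ratio = 4394.7 / 1139.8 ≈ 3.86.

3.86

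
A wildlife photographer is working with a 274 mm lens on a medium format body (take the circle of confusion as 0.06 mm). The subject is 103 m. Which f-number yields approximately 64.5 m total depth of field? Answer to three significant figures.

Write h = H − f = f²/(N·c). The thin-lens limits are Dn = s·h/(h + (s−f)) and Df = s·h/(h − (s−f)), so DoF = Df − Dn = 2·s·(s−f)·h / (h² − (s−f)²).
That is a quadratic in h: DoF·h² − 2·s·(s−f)·h − DoF·(s−f)² = 0 ⇒ h = (s−f)·(s + √(s² + DoF²)) / DoF = 102726 × (103000 + √(103000² + 64500²)) / 64500 = 102726 × (103000 + 121529) / 64500 ≈ 357596 mm.
Then N = f²/(c·h) = 274² / (0.06 × 357596) = 75076 / 21456 ≈ 3.50.

f/3.50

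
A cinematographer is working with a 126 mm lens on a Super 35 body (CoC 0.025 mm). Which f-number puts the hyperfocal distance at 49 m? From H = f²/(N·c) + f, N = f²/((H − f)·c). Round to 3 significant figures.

Rearrange H = f²/(N·c) + f for N: N = f² / ((H − f)·c).
N = 126² / ((49000 − 126) × 0.025) = 15876 / 1222 ≈ 13.

f/13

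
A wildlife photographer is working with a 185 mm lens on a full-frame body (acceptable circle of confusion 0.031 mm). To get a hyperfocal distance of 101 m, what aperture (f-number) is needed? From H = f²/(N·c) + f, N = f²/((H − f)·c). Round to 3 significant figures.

Rearrange H = f²/(N·c) + f for N: N = f² / ((H − f)·c).
N = 185² / ((101000 − 185) × 0.031) = 34225 / 3125 ≈ 11.

f/11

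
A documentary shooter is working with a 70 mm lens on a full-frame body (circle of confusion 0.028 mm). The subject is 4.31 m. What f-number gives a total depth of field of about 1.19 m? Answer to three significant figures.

Write h = H − f = f²/(N·c). The thin-lens limits are Dn = s·h/(h + (s−f)) and Df = s·h/(h − (s−f)), so DoF = Df − Dn = 2·s·(s−f)·h / (h² − (s−f)²).
That is a quadratic in h: DoF·h² − 2·s·(s−f)·h − DoF·(s−f)² = 0 ⇒ h = (s−f)·(s + √(s² + DoF²)) / DoF = 4240 × (4310 + √(4310² + 1190²)) / 1190 = 4240 × (4310 + 4471.26) / 1190 ≈ 31288 mm.
Then N = f²/(c·h) = 70² / (0.028 × 31288) = 4900 / 876.06 ≈ 5.59.

f/5.59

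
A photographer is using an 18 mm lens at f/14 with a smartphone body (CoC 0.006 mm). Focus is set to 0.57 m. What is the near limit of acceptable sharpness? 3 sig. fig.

499 mm

Hyperfocal distance H = f²/(N·c) + f = 18²/(14 × 0.006) + 18 = 324/0.084 + 18 ≈ 3875.1 mm ≈ 3.875 m.
Near limit Dn = s·(H − f)/(H + s − 2f) = 570 × (3875.1 − 18) / (3875.1 + 570 − 2 × 18) = 570 × 3857.1 / 4409.1 ≈ 498.64 mm.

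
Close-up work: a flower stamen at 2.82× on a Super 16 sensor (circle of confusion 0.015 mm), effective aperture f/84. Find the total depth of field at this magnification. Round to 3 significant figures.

At magnification m, DoF ≈ 2·N_eff·c/m² = 2 × 84 × 0.015 / 2.82² = 2.52 / 7.952 ≈ 0.317 mm.

0.317 mm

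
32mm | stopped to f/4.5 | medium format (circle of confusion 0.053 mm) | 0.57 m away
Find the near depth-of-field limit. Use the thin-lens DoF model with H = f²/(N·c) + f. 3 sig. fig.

0.507 m

Hyperfocal distance H = f²/(N·c) + f = 32²/(4.5 × 0.053) + 32 = 1024/0.2385 + 32 ≈ 4325.5 mm ≈ 4.326 m.
Near limit Dn = s·(H − f)/(H + s − 2f) = 570 × (4325.5 − 32) / (4325.5 + 570 − 2 × 32) = 570 × 4293.5 / 4831.5 ≈ 506.53 mm ≈ 0.507 m.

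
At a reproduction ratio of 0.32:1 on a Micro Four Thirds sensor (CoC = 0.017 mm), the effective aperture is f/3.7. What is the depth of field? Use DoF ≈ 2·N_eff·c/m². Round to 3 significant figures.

At magnification m, DoF ≈ 2·N_eff·c/m² = 2 × 3.7 × 0.017 / 0.32² = 0.1258 / 0.1024 ≈ 1.23 mm.

1.23 mm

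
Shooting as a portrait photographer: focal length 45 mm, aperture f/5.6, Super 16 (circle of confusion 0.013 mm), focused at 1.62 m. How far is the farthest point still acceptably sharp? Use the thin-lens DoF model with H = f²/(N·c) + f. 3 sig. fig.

Hyperfocal distance H = f²/(N·c) + f = 45²/(5.6 × 0.013) + 45 = 2025/0.0728 + 45 ≈ 27860.9 mm ≈ 27.86 m.
Far limit Df = s·(H − f)/(H − s) = 1620 × (27860.9 − 45) / (27860.9 − 1620) = 1620 × 27815.9 / 26240.9 ≈ 1717.2 mm ≈ 1.72 m.

1.72 m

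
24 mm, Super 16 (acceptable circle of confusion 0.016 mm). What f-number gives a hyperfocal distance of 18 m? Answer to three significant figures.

f/2.00

Rearrange H = f²/(N·c) + f for N: N = f² / ((H − f)·c).
N = 24² / ((18000 − 24) × 0.016) = 576 / 287.6 ≈ 2.00.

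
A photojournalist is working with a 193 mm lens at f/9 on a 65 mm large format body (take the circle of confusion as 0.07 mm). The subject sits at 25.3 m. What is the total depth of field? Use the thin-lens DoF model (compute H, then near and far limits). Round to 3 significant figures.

26.2 m

Hyperfocal distance H = f²/(N·c) + f = 193²/(9 × 0.07) + 193 = 37249/0.63 + 193 ≈ 59318.4 mm ≈ 59.32 m.
Near limit Dn = s·(H − f)/(H + s − 2f) = 25300 × (59318.4 − 193) / (59318.4 + 25300 − 2 × 193) = 25300 × 59125.4 / 84232.4 ≈ 17759 mm.
Far limit Df = s·(H − f)/(H − s) = 25300 × (59318.4 − 193) / (59318.4 − 25300) = 25300 × 59125.4 / 34018.4 ≈ 43972 mm.
Depth of field = Df − Dn = 43972 − 17759 ≈ 26213 mm ≈ 26.2 m.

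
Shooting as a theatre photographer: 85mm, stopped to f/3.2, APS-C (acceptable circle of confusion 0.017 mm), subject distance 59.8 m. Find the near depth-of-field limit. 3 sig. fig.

41.3 m

Hyperfocal distance H = f²/(N·c) + f = 85²/(3.2 × 0.017) + 85 = 7225/0.0544 + 85 ≈ 132897.5 mm ≈ 132.9 m.
Near limit Dn = s·(H − f)/(H + s − 2f) = 59800 × (132897.5 − 85) / (132897.5 + 59800 − 2 × 85) = 59800 × 132812.5 / 192527.5 ≈ 41252 mm ≈ 41.3 m.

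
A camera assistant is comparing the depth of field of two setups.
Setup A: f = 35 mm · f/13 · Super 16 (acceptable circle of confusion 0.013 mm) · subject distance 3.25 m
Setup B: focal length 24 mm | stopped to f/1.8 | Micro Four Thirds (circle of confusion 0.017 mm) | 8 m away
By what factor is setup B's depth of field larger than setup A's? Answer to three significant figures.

Setup A: H = 35²/(13×0.013) + 35 ≈ 7283.5 mm; DoF = Df − Dn = 5840.5 − 2251.4 ≈ 3589.1 mm.
Setup B: H = 24²/(1.8×0.017) + 24 ≈ 18847.5 mm; DoF = Df − Dn = 13882.3 − 5619.1 ≈ 8263.2 mm.
Ratio = 8263.2 / 3589.1 ≈ 2.30.

2.30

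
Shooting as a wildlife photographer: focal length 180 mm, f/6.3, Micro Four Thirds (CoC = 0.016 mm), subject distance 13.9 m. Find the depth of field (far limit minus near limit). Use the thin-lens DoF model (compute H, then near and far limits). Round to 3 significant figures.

1.19 m

Hyperfocal distance H = f²/(N·c) + f = 180²/(6.3 × 0.016) + 180 = 32400/0.1008 + 180 ≈ 321608.6 mm ≈ 321.6 m.
Near limit Dn = s·(H − f)/(H + s − 2f) = 13900 × (321608.6 − 180) / (321608.6 + 13900 − 2 × 180) = 13900 × 321428.6 / 335148.6 ≈ 13331.0 mm.
Far limit Df = s·(H − f)/(H − s) = 13900 × (321608.6 − 180) / (321608.6 − 13900) = 13900 × 321428.6 / 307708.6 ≈ 14519.8 mm.
Depth of field = Df − Dn = 14519.8 − 13331.0 ≈ 1188.8 mm ≈ 1.19 m.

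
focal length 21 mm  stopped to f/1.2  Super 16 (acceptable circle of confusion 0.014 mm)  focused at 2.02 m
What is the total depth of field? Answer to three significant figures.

Hyperfocal distance H = f²/(N·c) + f = 21²/(1.2 × 0.014) + 21 = 441/0.0168 + 21 ≈ 26271.0 mm ≈ 26.27 m.
Near limit Dn = s·(H − f)/(H + s − 2f) = 2020 × (26271.0 − 21) / (26271.0 + 2020 − 2 × 21) = 2020 × 26250.0 / 28249.0 ≈ 1877.06 mm.
Far limit Df = s·(H − f)/(H − s) = 2020 × (26271.0 − 21) / (26271.0 − 2020) = 2020 × 26250.0 / 24251.0 ≈ 2186.51 mm.
Depth of field = Df − Dn = 2186.51 − 1877.06 ≈ 309.45 mm.

309 mm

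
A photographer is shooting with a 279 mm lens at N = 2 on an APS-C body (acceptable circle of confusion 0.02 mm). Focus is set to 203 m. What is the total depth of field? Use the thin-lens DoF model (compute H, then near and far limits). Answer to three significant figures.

Hyperfocal distance H = f²/(N·c) + f = 279²/(2 × 0.02) + 279 = 77841/0.04 + 279 ≈ 1946304.0 mm ≈ 1946 m.
Near limit Dn = s·(H − f)/(H + s − 2f) = 203000 × (1946304.0 − 279) / (1946304.0 + 203000 − 2 × 279) = 203000 × 1946025.0 / 2148746.0 ≈ 183848 mm.
Far limit Df = s·(H − f)/(H − s) = 203000 × (1946304.0 − 279) / (1946304.0 − 203000) = 203000 × 1946025.0 / 1743304.0 ≈ 226606 mm.
Depth of field = Df − Dn = 226606 − 183848 ≈ 42758 mm ≈ 42.8 m.

42.8 m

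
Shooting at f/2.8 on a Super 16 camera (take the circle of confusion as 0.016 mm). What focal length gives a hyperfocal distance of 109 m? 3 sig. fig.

69.9 mm

From H = f²/(N·c) + f, with f ≪ H: f ≈ √(H·N·c) = √(109000 × 2.8 × 0.016) = √4883.2 ≈ 69.88 mm.
The +f correction barely moves this — solving exactly, f² + N·c·f − N·c·H = 0 ⇒ f = (−N·c + √((N·c)² + 4·N·c·H))/2 = (−0.0448 + √19533)/2 ≈ 69.858 mm, so f ≈ 69.9 mm.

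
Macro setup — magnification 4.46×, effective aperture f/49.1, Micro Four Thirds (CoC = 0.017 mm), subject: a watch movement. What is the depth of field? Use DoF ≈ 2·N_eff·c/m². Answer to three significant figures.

0.0839 mm

At magnification m, DoF ≈ 2·N_eff·c/m² = 2 × 49.1 × 0.017 / 4.46² = 1.669 / 19.89 ≈ 0.0839 mm.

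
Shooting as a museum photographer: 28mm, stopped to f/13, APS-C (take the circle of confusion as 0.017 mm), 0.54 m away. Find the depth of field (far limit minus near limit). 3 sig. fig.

Hyperfocal distance H = f²/(N·c) + f = 28²/(13 × 0.017) + 28 = 784/0.221 + 28 ≈ 3575.5 mm ≈ 3.576 m.
Near limit Dn = s·(H − f)/(H + s − 2f) = 540 × (3575.5 − 28) / (3575.5 + 540 − 2 × 28) = 540 × 3547.5 / 4059.5 ≈ 471.89 mm.
Far limit Df = s·(H − f)/(H − s) = 540 × (3575.5 − 28) / (3575.5 − 540) = 540 × 3547.5 / 3035.5 ≈ 631.08 mm.
Depth of field = Df − Dn = 631.08 − 471.89 ≈ 159.19 mm.

159 mm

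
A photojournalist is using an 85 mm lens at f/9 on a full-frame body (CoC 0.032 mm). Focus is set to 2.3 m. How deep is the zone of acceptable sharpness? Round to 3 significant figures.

Hyperfocal distance H = f²/(N·c) + f = 85²/(9 × 0.032) + 85 = 7225/0.288 + 85 ≈ 25171.8 mm ≈ 25.17 m.
Near limit Dn = s·(H − f)/(H + s − 2f) = 2300 × (25171.8 − 85) / (25171.8 + 2300 − 2 × 85) = 2300 × 25086.8 / 27301.8 ≈ 2113.40 mm.
Far limit Df = s·(H − f)/(H − s) = 2300 × (25171.8 − 85) / (25171.8 − 2300) = 2300 × 25086.8 / 22871.8 ≈ 2522.74 mm.
Depth of field = Df − Dn = 2522.74 − 2113.40 ≈ 409.34 mm.

409 mm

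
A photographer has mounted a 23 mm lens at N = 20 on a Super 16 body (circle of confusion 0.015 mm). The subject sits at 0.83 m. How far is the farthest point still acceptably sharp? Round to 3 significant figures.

1.53 m

Hyperfocal distance H = f²/(N·c) + f = 23²/(20 × 0.015) + 23 = 529/0.3 + 23 ≈ 1786.3 mm ≈ 1.786 m.
Far limit Df = s·(H − f)/(H − s) = 830 × (1786.3 − 23) / (1786.3 − 830) = 830 × 1763.3 / 956.3 ≈ 1530.4 mm ≈ 1.53 m.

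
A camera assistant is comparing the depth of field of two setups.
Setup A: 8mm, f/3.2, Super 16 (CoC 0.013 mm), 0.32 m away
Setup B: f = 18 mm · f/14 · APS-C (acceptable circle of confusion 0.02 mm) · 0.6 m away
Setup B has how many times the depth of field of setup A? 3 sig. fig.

Setup A: H = 8²/(3.2×0.013) + 8 ≈ 1546.5 mm; DoF = Df − Dn = 401.40 − 266.05 ≈ 135.35 mm.
Setup B: H = 18²/(14×0.02) + 18 ≈ 1175.1 mm; DoF = Df − Dn = 1207.15 − 399.21 ≈ 807.94 mm.
Ratio = 807.94 / 135.35 ≈ 5.97.

5.97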